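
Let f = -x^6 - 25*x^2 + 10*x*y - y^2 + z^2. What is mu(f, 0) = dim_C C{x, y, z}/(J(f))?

The Hessian of f at 0 has rank 2. Corank 1: A-series; mu = 5 gives A_5.

5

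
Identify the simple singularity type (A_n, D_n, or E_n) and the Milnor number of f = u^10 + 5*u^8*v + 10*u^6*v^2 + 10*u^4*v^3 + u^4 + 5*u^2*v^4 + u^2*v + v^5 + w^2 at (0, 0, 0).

Type D6, Milnor number mu = 6.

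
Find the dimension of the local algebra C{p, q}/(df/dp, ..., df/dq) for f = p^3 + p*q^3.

7

The Hessian of f at 0 has rank 0. Corank 2; j^3 = p^3 is a perfect cube, so E-series; the 4-jet and mu = 7 give E_7.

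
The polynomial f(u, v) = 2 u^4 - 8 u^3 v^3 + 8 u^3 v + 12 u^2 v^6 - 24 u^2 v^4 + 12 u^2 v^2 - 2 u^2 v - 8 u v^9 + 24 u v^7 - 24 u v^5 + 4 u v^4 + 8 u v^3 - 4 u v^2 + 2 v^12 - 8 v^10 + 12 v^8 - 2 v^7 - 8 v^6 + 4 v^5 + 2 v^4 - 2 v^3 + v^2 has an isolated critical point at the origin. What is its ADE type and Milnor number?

Type A3, Milnor number mu = 3.

The Hessian of f at 0 is [[0, 0], [0, 2]] with rank 1, so corank 1. A Groebner basis of the Jacobian ideal J(f) in C{u,v} is {u^2 - v, u*v, v^2}; counting standard monomials gives mu = 3. Corank 1: A-series; mu = 3 gives A_3.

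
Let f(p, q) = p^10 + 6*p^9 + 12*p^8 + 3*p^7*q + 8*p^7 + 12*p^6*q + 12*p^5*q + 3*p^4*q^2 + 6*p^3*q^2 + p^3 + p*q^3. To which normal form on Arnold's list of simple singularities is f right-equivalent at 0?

E_7

The Hessian of f at 0 is [[0, 0], [0, 0]] with rank 0, so corank 2. A Groebner basis of the Jacobian ideal J(f) in C{p,q} is {p^3, p*q^2, 3*p^2 + q^3}; counting standard monomials gives mu = 7. Corank 2; j^3 = p^3 is a perfect cube, so E-series; the 4-jet and mu = 7 give E_7.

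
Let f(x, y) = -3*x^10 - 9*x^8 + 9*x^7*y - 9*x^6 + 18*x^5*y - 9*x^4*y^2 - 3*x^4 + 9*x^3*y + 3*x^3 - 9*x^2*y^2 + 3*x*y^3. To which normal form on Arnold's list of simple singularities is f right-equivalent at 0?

The Hessian of f at 0 is [[0, 0], [0, 0]] with rank 0, so corank 2. A Groebner basis of the Jacobian ideal J(f) in C{x,y} is {3*x^2 + y^4 + y^3, x^3, x^2*y - x^2 - y^3/3, -2*x^2 + x*y^2 - 2*y^3/3}; counting standard monomials gives mu = 7. Corank 2; j^3 = 3*x^3 is a perfect cube, so E-series; the 4-jet and mu = 7 give E_7.

E_{7}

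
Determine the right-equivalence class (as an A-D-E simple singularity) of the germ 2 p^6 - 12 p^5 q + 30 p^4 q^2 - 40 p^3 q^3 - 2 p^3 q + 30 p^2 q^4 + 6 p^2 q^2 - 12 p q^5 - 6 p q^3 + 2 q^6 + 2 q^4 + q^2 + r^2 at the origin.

A_5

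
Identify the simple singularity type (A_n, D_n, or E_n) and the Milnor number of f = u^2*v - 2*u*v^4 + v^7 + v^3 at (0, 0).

The Hessian of f at 0 has rank 0. Corank 2; j^3 = v*(u^2 + v^2) splits into three distinct lines over C (the quadratic factor has nonzero discriminant), so D_4.

Type D_{4}, Milnor number mu = 4.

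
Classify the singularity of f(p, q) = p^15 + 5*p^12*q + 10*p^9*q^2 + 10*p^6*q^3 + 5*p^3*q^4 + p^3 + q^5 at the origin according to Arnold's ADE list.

E_{8}

The Hessian of f at 0 is [[0, 0], [0, 0]] with rank 0, so corank 2. A Groebner basis of the Jacobian ideal J(f) in C{p,q} is {q^4, p^2}; counting standard monomials gives mu = 8. Corank 2; j^3 = p^3 is a perfect cube, so E-series; the 5-jet and mu = 8 give E_8.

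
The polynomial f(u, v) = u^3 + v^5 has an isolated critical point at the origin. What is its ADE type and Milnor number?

Type E8, Milnor number mu = 8.

The Hessian of f at 0 is [[0, 0], [0, 0]] with rank 0, so corank 2. A Groebner basis of the Jacobian ideal J(f) in C{u,v} is {v^4, u^2}; counting standard monomials gives mu = 8. Corank 2; j^3 = u^3 is a perfect cube, so E-series; the 5-jet and mu = 8 give E_8.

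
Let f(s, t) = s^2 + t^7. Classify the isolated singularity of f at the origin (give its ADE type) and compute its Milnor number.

Type A_{6}, Milnor number mu = 6.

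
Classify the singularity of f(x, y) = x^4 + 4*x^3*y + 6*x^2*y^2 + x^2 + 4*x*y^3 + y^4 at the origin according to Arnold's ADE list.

The Hessian of f at 0 has rank 1. Corank 1: A-series; mu = 3 gives A_3.

A_{3}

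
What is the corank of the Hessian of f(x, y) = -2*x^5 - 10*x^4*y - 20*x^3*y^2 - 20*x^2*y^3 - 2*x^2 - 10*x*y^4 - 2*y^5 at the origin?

1

The Hessian at 0 is [[-4, 0], [0, 0]] of rank 1; hence corank 1.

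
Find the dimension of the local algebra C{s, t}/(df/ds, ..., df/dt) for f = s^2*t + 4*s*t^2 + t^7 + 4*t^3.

8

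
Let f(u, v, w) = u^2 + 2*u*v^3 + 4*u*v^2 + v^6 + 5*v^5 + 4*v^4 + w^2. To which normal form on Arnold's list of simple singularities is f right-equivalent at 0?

A4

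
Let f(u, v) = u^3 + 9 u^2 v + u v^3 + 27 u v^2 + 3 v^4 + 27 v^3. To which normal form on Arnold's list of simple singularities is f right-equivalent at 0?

E_{7}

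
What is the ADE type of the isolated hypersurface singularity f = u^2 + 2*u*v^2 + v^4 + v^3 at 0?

A_{2}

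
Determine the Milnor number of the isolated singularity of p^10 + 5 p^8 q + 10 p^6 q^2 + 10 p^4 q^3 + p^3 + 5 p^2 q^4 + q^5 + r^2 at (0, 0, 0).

8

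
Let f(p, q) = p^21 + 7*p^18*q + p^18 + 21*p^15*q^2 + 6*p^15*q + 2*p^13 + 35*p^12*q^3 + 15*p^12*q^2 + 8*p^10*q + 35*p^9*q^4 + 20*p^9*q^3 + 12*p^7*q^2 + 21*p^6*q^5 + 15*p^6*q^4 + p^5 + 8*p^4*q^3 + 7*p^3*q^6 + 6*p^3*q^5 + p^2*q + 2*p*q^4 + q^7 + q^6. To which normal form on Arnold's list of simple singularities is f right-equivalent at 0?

D_{7}

The Hessian of f at 0 is [[0, 0], [0, 0]] with rank 0, so corank 2. A Groebner basis of the Jacobian ideal J(f) in C{p,q} is {p*q + q^4, p^3, p^2*q, -p^2/6 + p*q^2}; counting standard monomials gives mu = 7. Corank 2; j^3 = p^2*q has shape L^2 M (L != M), so D-series; mu = 7 gives D_7.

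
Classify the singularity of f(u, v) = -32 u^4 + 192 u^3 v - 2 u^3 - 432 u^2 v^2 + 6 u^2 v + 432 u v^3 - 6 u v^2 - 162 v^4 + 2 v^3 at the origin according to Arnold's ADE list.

E6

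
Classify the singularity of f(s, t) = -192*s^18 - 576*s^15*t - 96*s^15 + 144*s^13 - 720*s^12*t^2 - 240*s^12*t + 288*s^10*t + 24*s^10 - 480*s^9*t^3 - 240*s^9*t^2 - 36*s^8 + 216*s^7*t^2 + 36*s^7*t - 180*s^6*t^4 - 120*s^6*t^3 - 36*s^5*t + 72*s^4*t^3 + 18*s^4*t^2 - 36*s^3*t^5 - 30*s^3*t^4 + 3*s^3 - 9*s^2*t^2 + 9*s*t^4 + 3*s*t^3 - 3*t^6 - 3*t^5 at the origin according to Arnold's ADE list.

The Hessian of f at 0 has rank 0. Corank 2; j^3 = 3*s^3 is a perfect cube, so E-series; the 4-jet and mu = 7 give E_7.

E7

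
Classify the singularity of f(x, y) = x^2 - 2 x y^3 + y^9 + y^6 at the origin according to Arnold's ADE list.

A8

The Hessian of f at 0 has rank 1. Corank 1: A-series; mu = 8 gives A_8.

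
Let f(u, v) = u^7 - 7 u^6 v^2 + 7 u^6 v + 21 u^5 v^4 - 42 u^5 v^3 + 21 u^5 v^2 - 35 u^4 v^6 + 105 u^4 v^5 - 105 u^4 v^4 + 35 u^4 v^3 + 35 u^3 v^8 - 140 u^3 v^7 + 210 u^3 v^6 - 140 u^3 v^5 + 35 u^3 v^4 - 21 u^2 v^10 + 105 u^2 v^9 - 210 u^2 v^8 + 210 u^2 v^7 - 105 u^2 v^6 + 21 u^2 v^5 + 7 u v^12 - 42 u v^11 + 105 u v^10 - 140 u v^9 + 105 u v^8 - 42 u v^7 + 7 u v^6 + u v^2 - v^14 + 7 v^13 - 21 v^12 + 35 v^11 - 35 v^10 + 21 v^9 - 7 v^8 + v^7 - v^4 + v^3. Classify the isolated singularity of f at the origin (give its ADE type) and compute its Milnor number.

The Hessian of f at 0 is [[0, 0], [0, 0]] with rank 0, so corank 2. A Groebner basis of the Jacobian ideal J(f) in C{u,v} is {u^6 + v^2/7, v^3, u*v + v^2}; counting standard monomials gives mu = 8. Corank 2; j^3 = v^2*(u + v) has shape L^2 M (L != M), so D-series; mu = 8 gives D_8.

Type D_{8}, Milnor number mu = 8.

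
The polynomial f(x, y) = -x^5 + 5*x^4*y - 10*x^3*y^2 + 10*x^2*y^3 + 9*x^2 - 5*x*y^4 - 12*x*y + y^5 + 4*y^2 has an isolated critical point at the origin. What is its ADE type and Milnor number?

Type A_4, Milnor number mu = 4.

The Hessian of f at 0 has rank 1. Corank 1: A-series; mu = 4 gives A_4.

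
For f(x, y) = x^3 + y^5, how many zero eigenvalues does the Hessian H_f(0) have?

Hessian at 0 has rank 0.

2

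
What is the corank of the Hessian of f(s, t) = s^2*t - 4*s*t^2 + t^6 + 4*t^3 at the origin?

2

Hessian at 0 has rank 0.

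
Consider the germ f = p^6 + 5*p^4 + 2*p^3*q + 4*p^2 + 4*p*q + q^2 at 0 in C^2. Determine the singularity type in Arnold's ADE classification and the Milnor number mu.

Type A3, Milnor number mu = 3.

The Hessian of f at 0 has rank 1. Corank 1: A-series; mu = 3 gives A_3.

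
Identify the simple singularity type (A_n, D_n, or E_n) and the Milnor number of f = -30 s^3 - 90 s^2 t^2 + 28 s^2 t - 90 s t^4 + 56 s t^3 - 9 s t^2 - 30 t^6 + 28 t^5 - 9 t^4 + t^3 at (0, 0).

Type D_4, Milnor number mu = 4.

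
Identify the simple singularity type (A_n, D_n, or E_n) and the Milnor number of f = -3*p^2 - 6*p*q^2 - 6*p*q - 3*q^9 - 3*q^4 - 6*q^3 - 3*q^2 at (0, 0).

Type A_{8}, Milnor number mu = 8.

The Hessian of f at 0 is [[-6, -6], [-6, -6]] with rank 1, so corank 1. A Groebner basis of the Jacobian ideal J(f) in C{p,q} is {p^4 + 4*p^3*q - 6*p^3 - 10*p^2*q + 5*p^2 + 6*p*q - p - q, p + q^2 + q}; counting standard monomials gives mu = 8. Corank 1: A-series; mu = 8 gives A_8.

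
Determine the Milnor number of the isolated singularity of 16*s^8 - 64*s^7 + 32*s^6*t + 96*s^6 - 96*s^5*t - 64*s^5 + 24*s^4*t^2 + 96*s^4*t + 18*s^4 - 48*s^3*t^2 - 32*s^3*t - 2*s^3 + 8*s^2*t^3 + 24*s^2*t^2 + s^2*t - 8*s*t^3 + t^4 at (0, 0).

The Hessian of f at 0 is [[0, 0], [0, 0]] with rank 0, so corank 2. A Groebner basis of the Jacobian ideal J(f) in C{s,t} is {s*t^2, s*t/8 + t^3, s^2 - s*t/2}; counting standard monomials gives mu = 5. Corank 2; j^3 = -s^2*(2*s - t) has shape L^2 M (L != M), so D-series; mu = 5 gives D_5.

5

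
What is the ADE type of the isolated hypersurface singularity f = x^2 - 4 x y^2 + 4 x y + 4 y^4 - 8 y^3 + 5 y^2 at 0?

A_{1}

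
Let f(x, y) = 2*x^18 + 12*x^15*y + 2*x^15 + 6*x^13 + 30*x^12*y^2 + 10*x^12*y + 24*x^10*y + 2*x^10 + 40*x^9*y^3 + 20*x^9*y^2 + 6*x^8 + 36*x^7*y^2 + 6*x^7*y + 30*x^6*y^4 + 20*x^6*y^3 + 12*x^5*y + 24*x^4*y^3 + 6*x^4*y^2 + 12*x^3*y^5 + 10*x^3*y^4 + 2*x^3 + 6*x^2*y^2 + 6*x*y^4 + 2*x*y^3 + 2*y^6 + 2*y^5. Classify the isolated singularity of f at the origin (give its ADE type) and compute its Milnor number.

Type E_{7}, Milnor number mu = 7.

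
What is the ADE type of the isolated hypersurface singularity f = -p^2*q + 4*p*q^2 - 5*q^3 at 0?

The Hessian of f at 0 has rank 0. Corank 2; j^3 = -q*(p^2 - 4*p*q + 5*q^2) splits into three distinct lines over C (the quadratic factor has nonzero discriminant), so D_4.

D_4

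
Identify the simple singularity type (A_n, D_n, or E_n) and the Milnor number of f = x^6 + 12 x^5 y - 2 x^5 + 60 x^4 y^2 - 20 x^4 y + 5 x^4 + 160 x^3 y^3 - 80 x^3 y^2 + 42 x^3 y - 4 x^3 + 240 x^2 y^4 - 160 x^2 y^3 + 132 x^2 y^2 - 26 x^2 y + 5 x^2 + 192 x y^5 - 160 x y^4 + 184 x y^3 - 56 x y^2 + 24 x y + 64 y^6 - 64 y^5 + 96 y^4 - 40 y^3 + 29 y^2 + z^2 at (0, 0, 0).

Type A1, Milnor number mu = 1.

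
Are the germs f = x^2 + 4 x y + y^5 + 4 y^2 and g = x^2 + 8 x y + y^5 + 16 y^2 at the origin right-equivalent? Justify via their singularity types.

Yes.

The Hessian of f at 0 has rank 1. Corank 1: A-series; mu = 4 gives A_4. The Hessian of g at 0 has rank 1. Corank 1: A-series; mu = 4 gives A_4. Both have type A_4, hence right-equivalent.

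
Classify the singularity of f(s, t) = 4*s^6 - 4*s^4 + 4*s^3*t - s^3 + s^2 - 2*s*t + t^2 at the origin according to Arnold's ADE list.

The Hessian of f at 0 is [[2, -2], [-2, 2]] with rank 1, so corank 1. A Groebner basis of the Jacobian ideal J(f) in C{s,t} is {t^2, s - t}; counting standard monomials gives mu = 2. Corank 1: A-series; mu = 2 gives A_2.

A2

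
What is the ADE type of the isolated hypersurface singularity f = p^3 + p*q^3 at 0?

The Hessian of f at 0 is [[0, 0], [0, 0]] with rank 0, so corank 2. A Groebner basis of the Jacobian ideal J(f) in C{p,q} is {p^3, p*q^2, 3*p^2 + q^3}; counting standard monomials gives mu = 7. Corank 2; j^3 = p^3 is a perfect cube, so E-series; the 4-jet and mu = 7 give E_7.

E_{7}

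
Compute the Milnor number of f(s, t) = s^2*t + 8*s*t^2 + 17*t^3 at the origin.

The Hessian of f at 0 is [[0, 0], [0, 0]] with rank 0, so corank 2. A Groebner basis of the Jacobian ideal J(f) in C{s,t} is {t^3, s^2 - 13*t^2, s*t + 4*t^2}; counting standard monomials gives mu = 4. Corank 2; j^3 = t*(s^2 + 8*s*t + 17*t^2) splits into three distinct lines over C (the quadratic factor has nonzero discriminant), so D_4.

4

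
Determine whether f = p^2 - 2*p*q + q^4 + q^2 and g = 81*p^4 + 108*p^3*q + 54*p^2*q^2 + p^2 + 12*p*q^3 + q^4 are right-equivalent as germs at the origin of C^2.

The Hessian of f at 0 is [[2, -2], [-2, 2]] with rank 1, so corank 1. A Groebner basis of the Jacobian ideal J(f) in C{p,q} is {q^3, p - q}; counting standard monomials gives mu = 3. Corank 1: A-series; mu = 3 gives A_3. The Hessian of g at 0 is [[2, 0], [0, 0]] with rank 1, so corank 1. A Groebner basis of the Jacobian ideal J(g) in C{p,q} is {q^3, p}; counting standard monomials gives mu = 3. Corank 1: A-series; mu = 3 gives A_3. Both have type A_3, hence right-equivalent.

Yes.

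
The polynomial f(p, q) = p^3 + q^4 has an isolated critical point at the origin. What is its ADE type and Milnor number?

Type E_6, Milnor number mu = 6.

The Hessian of f at 0 is [[0, 0], [0, 0]] with rank 0, so corank 2. A Groebner basis of the Jacobian ideal J(f) in C{p,q} is {q^3, p^2}; counting standard monomials gives mu = 6. Corank 2; j^3 = p^3 is a perfect cube, so E-series; the 4-jet and mu = 6 give E_6.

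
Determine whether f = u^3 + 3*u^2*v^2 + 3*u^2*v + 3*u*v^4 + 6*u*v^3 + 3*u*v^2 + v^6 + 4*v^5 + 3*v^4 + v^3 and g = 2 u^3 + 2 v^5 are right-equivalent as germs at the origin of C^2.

Yes.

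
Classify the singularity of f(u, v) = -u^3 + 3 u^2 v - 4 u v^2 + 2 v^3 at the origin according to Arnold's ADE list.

The Hessian of f at 0 is [[0, 0], [0, 0]] with rank 0, so corank 2. A Groebner basis of the Jacobian ideal J(f) in C{u,v} is {v^3, u^2 - 2*v^2/3, u*v - v^2}; counting standard monomials gives mu = 4. Corank 2; j^3 = -(u - v)*(u^2 - 2*u*v + 2*v^2) splits into three distinct lines over C (the quadratic factor has nonzero discriminant), so D_4.

D_4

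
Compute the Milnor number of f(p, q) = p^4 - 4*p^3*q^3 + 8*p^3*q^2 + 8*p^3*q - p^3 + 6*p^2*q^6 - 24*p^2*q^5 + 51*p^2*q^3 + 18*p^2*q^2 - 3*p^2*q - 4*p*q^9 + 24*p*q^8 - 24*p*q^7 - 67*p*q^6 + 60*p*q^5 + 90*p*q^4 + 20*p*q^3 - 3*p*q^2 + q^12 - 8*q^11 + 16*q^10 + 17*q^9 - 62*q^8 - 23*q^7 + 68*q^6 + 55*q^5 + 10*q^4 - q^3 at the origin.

6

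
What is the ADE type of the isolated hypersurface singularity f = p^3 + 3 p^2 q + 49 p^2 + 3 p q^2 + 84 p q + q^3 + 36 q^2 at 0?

The Hessian of f at 0 has rank 1. Corank 1: A-series; mu = 2 gives A_2.

A2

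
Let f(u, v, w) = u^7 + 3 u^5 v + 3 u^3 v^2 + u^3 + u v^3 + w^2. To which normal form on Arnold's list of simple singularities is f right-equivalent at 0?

E_7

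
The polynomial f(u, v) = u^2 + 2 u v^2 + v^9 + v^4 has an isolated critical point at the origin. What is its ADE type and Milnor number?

Type A_8, Milnor number mu = 8.

The Hessian of f at 0 has rank 1. Corank 1: A-series; mu = 8 gives A_8.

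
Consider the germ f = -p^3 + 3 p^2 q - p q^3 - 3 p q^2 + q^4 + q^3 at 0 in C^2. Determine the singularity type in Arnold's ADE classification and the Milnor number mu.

Type E_{7}, Milnor number mu = 7.

The Hessian of f at 0 has rank 0. Corank 2; j^3 = -(p - q)^3 is a perfect cube, so E-series; the 4-jet and mu = 7 give E_7.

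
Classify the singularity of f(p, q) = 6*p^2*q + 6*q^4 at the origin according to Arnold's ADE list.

D_5

The Hessian of f at 0 has rank 0. Corank 2; j^3 = 6*p^2*q has shape L^2 M (L != M), so D-series; mu = 5 gives D_5.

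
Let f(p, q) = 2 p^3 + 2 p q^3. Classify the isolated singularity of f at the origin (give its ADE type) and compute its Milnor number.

Type E_{7}, Milnor number mu = 7.

The Hessian of f at 0 is [[0, 0], [0, 0]] with rank 0, so corank 2. A Groebner basis of the Jacobian ideal J(f) in C{p,q} is {p^3, p*q^2, 3*p^2 + q^3}; counting standard monomials gives mu = 7. Corank 2; j^3 = 2*p^3 is a perfect cube, so E-series; the 4-jet and mu = 7 give E_7.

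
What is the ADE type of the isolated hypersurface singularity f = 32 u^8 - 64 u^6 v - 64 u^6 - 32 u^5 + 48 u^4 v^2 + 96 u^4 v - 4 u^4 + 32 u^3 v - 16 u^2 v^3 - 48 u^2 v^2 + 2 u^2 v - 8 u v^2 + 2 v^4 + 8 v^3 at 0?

D_5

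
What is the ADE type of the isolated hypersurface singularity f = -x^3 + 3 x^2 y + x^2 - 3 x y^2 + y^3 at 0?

A_2

The Hessian of f at 0 is [[2, 0], [0, 0]] with rank 1, so corank 1. A Groebner basis of the Jacobian ideal J(f) in C{x,y} is {y^2, x}; counting standard monomials gives mu = 2. Corank 1: A-series; mu = 2 gives A_2.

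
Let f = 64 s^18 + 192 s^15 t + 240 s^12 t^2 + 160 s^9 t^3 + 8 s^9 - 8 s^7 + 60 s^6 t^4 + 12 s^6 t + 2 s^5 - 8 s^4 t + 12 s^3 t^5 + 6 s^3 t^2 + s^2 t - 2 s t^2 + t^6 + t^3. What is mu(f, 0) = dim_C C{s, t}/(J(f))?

7

The Hessian of f at 0 has rank 0. Corank 2; j^3 = t*(s - t)^2 has shape L^2 M (L != M), so D-series; mu = 7 gives D_7.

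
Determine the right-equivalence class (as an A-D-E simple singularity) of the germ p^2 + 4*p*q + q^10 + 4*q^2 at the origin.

A_{9}

The Hessian of f at 0 has rank 1. Corank 1: A-series; mu = 9 gives A_9.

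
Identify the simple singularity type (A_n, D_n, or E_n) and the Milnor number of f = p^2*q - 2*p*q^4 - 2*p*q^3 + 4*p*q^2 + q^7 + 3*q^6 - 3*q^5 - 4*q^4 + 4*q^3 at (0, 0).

The Hessian of f at 0 has rank 0. Corank 2; j^3 = q*(p + 2*q)^2 has shape L^2 M (L != M), so D-series; mu = 7 gives D_7.

Type D_7, Milnor number mu = 7.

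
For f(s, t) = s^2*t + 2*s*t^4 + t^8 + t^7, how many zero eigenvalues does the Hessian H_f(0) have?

The Hessian at 0 is [[0, 0], [0, 0]] of rank 0; hence corank 2.

2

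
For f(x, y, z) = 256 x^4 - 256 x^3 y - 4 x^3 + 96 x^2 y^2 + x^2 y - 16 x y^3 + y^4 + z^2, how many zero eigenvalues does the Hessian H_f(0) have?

2

The Hessian at 0 is [[0, 0, 0], [0, 0, 0], [0, 0, 2]] of rank 1; hence corank 2.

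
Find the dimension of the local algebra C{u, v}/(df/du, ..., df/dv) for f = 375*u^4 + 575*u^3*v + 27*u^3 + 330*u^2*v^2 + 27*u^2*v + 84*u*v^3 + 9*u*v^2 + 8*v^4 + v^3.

7

The Hessian of f at 0 has rank 0. Corank 2; j^3 = (3*u + v)^3 is a perfect cube, so E-series; the 4-jet and mu = 7 give E_7.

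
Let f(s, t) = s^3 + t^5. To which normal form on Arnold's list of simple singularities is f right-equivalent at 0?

The Hessian of f at 0 has rank 0. Corank 2; j^3 = s^3 is a perfect cube, so E-series; the 5-jet and mu = 8 give E_8.

E8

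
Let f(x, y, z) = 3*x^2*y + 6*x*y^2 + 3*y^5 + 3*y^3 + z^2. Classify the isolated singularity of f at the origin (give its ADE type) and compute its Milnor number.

The Hessian of f at 0 is [[0, 0, 0], [0, 0, 0], [0, 0, 2]] with rank 1, so corank 2. A Groebner basis of the Jacobian ideal J(f) in C{x,y,z} is {x^2/5 + y^4 - y^2/5, x^3 + y^3, x*y + y^2, z}; counting standard monomials gives mu = 6. Corank 2; j^3 = 3*y*(x + y)^2 has shape L^2 M (L != M), so D-series; mu = 6 gives D_6.

Type D_6, Milnor number mu = 6.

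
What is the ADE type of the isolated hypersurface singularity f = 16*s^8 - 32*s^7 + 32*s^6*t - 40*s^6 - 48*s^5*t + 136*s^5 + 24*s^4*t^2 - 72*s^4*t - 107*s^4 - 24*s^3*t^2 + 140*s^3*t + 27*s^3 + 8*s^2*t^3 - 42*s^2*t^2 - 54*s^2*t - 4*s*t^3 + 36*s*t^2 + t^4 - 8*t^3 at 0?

E6

The Hessian of f at 0 is [[0, 0], [0, 0]] with rank 0, so corank 2. A Groebner basis of the Jacobian ideal J(f) in C{s,t} is {s^3 - 27*s^2/8 + 9*s*t/2 - 3*t^2/2, s^2*t - 9*s^2/2 + 6*s*t - 2*t^2, -189*s^2/32 + s*t^2 + 63*s*t/8 - 21*t^2/8, -243*s^2/32 + 81*s*t/8 + t^3 - 27*t^2/8}; counting standard monomials gives mu = 6. Corank 2; j^3 = (3*s - 2*t)^3 is a perfect cube, so E-series; the 4-jet and mu = 6 give E_6.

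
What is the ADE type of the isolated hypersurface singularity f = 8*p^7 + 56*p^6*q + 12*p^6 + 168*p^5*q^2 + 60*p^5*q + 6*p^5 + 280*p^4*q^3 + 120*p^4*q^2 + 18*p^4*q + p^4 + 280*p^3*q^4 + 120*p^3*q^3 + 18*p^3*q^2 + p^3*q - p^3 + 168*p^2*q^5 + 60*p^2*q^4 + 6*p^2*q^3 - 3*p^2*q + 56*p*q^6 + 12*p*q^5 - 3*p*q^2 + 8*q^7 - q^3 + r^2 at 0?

The Hessian of f at 0 is [[0, 0, 0], [0, 0, 0], [0, 0, 2]] with rank 1, so corank 2. A Groebner basis of the Jacobian ideal J(f) in C{p,q,r} is {3*p^2 + 6*p*q + q^4 + q^3 + 3*q^2, p^3 - 3*p^2 - 6*p*q - 3*q^2, p^2*q + 3*p^2 + 6*p*q + 3*q^2, -2*p^2 + p*q^2 - 4*p*q + q^3/3 - 2*q^2, r}; counting standard monomials gives mu = 7. Corank 2; j^3 = -(p + q)^3 is a perfect cube, so E-series; the 4-jet and mu = 7 give E_7.

E7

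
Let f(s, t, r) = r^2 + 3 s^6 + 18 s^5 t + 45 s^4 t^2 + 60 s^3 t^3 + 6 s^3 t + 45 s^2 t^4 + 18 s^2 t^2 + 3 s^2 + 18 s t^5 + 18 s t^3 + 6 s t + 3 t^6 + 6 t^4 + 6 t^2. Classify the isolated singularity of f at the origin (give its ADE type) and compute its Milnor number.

The Hessian of f at 0 has rank 3. Corank 0: nondegenerate Morse point, so A_1.

Type A_{1}, Milnor number mu = 1.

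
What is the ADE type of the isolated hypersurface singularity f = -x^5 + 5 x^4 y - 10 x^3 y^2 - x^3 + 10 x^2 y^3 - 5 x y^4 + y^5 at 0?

E_{8}

The Hessian of f at 0 is [[0, 0], [0, 0]] with rank 0, so corank 2. A Groebner basis of the Jacobian ideal J(f) in C{x,y} is {y^5, x*y^3 - y^4/4, x^2}; counting standard monomials gives mu = 8. Corank 2; j^3 = -x^3 is a perfect cube, so E-series; the 5-jet and mu = 8 give E_8.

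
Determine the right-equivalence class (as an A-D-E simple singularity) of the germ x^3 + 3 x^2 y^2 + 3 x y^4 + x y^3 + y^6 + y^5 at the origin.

E7

The Hessian of f at 0 has rank 0. Corank 2; j^3 = x^3 is a perfect cube, so E-series; the 4-jet and mu = 7 give E_7.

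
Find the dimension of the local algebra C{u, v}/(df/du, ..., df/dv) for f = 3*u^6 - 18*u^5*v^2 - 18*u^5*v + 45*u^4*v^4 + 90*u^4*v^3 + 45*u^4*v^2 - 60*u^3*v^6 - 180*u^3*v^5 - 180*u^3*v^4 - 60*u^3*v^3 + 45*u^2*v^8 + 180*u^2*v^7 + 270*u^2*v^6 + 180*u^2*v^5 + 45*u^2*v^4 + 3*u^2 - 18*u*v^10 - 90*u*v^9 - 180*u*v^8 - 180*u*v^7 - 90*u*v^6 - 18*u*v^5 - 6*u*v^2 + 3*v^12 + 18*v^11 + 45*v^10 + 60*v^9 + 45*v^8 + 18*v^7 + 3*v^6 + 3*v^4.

5

The Hessian of f at 0 has rank 1. Corank 1: A-series; mu = 5 gives A_5.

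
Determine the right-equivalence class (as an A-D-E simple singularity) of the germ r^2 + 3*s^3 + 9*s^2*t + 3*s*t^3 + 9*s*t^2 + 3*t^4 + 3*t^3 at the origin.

The Hessian of f at 0 is [[0, 0, 0], [0, 0, 0], [0, 0, 2]] with rank 1, so corank 2. A Groebner basis of the Jacobian ideal J(f) in C{s,t,r} is {s^3 + 3*s^2*t + 6*s^2 + 12*s*t + 6*t^2, -3*s^2 + s*t^2 - 6*s*t - 3*t^2, 3*s^2 + 6*s*t + t^3 + 3*t^2, r}; counting standard monomials gives mu = 7. Corank 2; j^3 = 3*(s + t)^3 is a perfect cube, so E-series; the 4-jet and mu = 7 give E_7.

E_7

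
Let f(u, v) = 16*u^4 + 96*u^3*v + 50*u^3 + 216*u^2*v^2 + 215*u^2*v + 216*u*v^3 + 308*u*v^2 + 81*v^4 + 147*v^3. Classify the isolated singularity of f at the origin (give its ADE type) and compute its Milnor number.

Type D5, Milnor number mu = 5.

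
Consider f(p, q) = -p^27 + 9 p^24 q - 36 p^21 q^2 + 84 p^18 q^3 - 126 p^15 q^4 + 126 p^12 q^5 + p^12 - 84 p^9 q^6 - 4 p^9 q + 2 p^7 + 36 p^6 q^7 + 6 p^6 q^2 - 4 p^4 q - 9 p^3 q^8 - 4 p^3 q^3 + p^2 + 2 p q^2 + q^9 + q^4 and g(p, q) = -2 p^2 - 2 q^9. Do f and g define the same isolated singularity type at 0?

Yes.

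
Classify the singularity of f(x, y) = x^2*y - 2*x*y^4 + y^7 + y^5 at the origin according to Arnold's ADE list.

D6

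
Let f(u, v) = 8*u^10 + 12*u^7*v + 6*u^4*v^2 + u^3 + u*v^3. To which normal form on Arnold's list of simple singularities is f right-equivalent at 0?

The Hessian of f at 0 is [[0, 0], [0, 0]] with rank 0, so corank 2. A Groebner basis of the Jacobian ideal J(f) in C{u,v} is {u^3, u*v^2, 3*u^2 + v^3}; counting standard monomials gives mu = 7. Corank 2; j^3 = u^3 is a perfect cube, so E-series; the 4-jet and mu = 7 give E_7.

E7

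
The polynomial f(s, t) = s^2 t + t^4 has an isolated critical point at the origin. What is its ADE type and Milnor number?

Type D_{5}, Milnor number mu = 5.

The Hessian of f at 0 has rank 0. Corank 2; j^3 = s^2*t has shape L^2 M (L != M), so D-series; mu = 5 gives D_5.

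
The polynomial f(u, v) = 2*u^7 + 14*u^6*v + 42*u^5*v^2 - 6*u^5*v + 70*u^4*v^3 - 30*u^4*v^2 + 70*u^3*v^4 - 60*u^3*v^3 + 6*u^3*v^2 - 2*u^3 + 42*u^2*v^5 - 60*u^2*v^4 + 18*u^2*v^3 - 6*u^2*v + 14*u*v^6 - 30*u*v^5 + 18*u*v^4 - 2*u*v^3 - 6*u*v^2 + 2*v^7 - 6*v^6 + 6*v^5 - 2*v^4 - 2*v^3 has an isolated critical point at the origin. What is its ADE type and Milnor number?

Type E_7, Milnor number mu = 7.

The Hessian of f at 0 is [[0, 0], [0, 0]] with rank 0, so corank 2. A Groebner basis of the Jacobian ideal J(f) in C{u,v} is {u^3 + 3*u^2*v + 6*u^2 + 12*u*v + 6*v^2, -3*u^2 + u*v^2 - 6*u*v - 3*v^2, 3*u^2 + 6*u*v + v^3 + 3*v^2}; counting standard monomials gives mu = 7. Corank 2; j^3 = -2*(u + v)^3 is a perfect cube, so E-series; the 4-jet and mu = 7 give E_7.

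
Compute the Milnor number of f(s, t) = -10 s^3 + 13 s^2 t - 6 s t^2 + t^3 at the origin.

The Hessian of f at 0 is [[0, 0], [0, 0]] with rank 0, so corank 2. A Groebner basis of the Jacobian ideal J(f) in C{s,t} is {t^3, s^2 - 3*t^2/11, s*t - 6*t^2/11}; counting standard monomials gives mu = 4. Corank 2; j^3 = -(2*s - t)*(5*s^2 - 4*s*t + t^2) splits into three distinct lines over C (the quadratic factor has nonzero discriminant), so D_4.

4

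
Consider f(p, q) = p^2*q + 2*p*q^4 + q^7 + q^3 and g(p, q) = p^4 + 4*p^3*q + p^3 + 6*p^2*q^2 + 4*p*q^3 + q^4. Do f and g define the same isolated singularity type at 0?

The Hessian of f at 0 has rank 0. Corank 2; j^3 = q*(p^2 + q^2) splits into three distinct lines over C (the quadratic factor has nonzero discriminant), so D_4. The Hessian of g at 0 has rank 0. Corank 2; j^3 = p^3 is a perfect cube, so E-series; the 4-jet and mu = 6 give E_6. f is D_4 but g is E_6, hence not right-equivalent.

No.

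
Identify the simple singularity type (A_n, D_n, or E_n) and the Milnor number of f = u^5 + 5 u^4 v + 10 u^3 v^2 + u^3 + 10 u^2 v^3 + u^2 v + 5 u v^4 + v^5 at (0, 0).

Type D_6, Milnor number mu = 6.

The Hessian of f at 0 is [[0, 0], [0, 0]] with rank 0, so corank 2. A Groebner basis of the Jacobian ideal J(f) in C{u,v} is {-u*v/5 + v^4, u*v^2, u^2 + u*v}; counting standard monomials gives mu = 6. Corank 2; j^3 = u^2*(u + v) has shape L^2 M (L != M), so D-series; mu = 6 gives D_6.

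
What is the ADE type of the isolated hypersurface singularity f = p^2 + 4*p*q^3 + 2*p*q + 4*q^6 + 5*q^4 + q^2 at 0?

A_3

The Hessian of f at 0 is [[2, 2], [2, 2]] with rank 1, so corank 1. A Groebner basis of the Jacobian ideal J(f) in C{p,q} is {q^3, p + q}; counting standard monomials gives mu = 3. Corank 1: A-series; mu = 3 gives A_3.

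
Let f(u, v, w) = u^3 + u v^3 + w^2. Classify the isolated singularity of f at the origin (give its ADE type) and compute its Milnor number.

Type E7, Milnor number mu = 7.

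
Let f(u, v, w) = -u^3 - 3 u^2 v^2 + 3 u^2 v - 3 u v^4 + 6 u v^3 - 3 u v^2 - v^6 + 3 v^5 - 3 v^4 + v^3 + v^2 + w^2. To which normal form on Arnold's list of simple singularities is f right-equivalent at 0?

A2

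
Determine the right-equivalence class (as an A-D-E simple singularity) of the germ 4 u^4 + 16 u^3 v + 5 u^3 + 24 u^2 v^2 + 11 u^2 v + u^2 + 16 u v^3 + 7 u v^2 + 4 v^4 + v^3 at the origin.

A_{2}

The Hessian of f at 0 has rank 1. Corank 1: A-series; mu = 2 gives A_2.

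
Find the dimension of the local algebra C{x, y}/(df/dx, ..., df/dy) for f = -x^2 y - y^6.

7

The Hessian of f at 0 has rank 0. Corank 2; j^3 = -x^2*y has shape L^2 M (L != M), so D-series; mu = 7 gives D_7.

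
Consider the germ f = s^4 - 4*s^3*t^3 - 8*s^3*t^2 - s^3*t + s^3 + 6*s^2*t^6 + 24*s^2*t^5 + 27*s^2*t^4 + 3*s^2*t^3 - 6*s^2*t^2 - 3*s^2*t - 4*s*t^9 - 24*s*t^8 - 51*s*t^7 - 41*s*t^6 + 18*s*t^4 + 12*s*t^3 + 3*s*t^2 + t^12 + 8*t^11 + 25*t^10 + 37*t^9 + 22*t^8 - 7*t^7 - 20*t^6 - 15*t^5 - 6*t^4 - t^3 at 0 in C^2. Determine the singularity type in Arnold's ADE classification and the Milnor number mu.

Type E_7, Milnor number mu = 7.

The Hessian of f at 0 is [[0, 0], [0, 0]] with rank 0, so corank 2. A Groebner basis of the Jacobian ideal J(f) in C{s,t} is {-3*s^2/19 + 6*s*t/19 + t^4 - t^3/19 - 3*t^2/19, s^3 - 21*s^2/19 + 42*s*t/19 - 26*t^3/19 - 21*t^2/19, s^2*t - 15*s^2/19 + 30*s*t/19 - 24*t^3/19 - 15*t^2/19, -8*s^2/19 + s*t^2 + 16*s*t/19 - 65*t^3/57 - 8*t^2/19}; counting standard monomials gives mu = 7. Corank 2; j^3 = (s - t)^3 is a perfect cube, so E-series; the 4-jet and mu = 7 give E_7.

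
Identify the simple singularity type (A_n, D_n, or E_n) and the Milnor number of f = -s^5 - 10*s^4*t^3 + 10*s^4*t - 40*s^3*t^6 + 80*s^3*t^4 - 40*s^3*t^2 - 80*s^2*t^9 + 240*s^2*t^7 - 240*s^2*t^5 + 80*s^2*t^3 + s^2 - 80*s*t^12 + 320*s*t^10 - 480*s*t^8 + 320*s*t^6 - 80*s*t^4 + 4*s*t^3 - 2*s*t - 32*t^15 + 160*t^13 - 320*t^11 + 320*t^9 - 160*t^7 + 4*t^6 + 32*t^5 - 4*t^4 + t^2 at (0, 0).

The Hessian of f at 0 is [[2, -2], [-2, 2]] with rank 1, so corank 1. A Groebner basis of the Jacobian ideal J(f) in C{s,t} is {s/2 + t^3 - t/2, s^2 - t^2, s*t - t^2}; counting standard monomials gives mu = 4. Corank 1: A-series; mu = 4 gives A_4.

Type A_{4}, Milnor number mu = 4.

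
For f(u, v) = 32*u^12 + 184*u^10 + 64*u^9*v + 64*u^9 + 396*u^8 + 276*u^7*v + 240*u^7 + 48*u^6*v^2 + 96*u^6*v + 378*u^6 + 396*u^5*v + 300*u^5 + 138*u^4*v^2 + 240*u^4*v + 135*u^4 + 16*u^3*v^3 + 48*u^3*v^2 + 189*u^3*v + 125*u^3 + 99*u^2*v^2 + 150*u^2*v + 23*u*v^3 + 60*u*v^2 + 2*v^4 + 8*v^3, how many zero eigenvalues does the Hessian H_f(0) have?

Hessian at 0 has rank 0.

2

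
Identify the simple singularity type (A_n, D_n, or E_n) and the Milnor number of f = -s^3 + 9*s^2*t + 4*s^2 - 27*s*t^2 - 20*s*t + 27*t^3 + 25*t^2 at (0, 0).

Type A_{2}, Milnor number mu = 2.

The Hessian of f at 0 is [[8, -20], [-20, 50]] with rank 1, so corank 1. A Groebner basis of the Jacobian ideal J(f) in C{s,t} is {t^2, s - 5*t/2}; counting standard monomials gives mu = 2. Corank 1: A-series; mu = 2 gives A_2.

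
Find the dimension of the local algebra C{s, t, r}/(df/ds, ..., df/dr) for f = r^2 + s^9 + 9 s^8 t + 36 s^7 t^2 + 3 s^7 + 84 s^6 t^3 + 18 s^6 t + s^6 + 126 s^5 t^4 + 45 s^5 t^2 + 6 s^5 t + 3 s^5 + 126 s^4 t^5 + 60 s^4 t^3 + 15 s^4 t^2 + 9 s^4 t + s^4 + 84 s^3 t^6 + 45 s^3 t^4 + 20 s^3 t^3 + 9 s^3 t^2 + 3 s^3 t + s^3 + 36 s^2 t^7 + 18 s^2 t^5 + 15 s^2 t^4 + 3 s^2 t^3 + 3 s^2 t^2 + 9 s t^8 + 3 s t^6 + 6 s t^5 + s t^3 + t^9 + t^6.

7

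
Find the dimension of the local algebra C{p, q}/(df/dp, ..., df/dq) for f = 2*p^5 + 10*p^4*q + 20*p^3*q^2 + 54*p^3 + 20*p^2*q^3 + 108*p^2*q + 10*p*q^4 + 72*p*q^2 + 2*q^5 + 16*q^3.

8

The Hessian of f at 0 is [[0, 0], [0, 0]] with rank 0, so corank 2. A Groebner basis of the Jacobian ideal J(f) in C{p,q} is {q^5, p*q^3 + 3*q^4/4, p^2 + 4*p*q/3 + 4*q^2/9}; counting standard monomials gives mu = 8. Corank 2; j^3 = 2*(3*p + 2*q)^3 is a perfect cube, so E-series; the 5-jet and mu = 8 give E_8.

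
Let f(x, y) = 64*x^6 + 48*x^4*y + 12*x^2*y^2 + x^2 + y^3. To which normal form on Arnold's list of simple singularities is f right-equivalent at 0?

The Hessian of f at 0 is [[2, 0], [0, 0]] with rank 1, so corank 1. A Groebner basis of the Jacobian ideal J(f) in C{x,y} is {y^2, x}; counting standard monomials gives mu = 2. Corank 1: A-series; mu = 2 gives A_2.

A2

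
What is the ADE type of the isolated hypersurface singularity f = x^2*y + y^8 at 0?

D9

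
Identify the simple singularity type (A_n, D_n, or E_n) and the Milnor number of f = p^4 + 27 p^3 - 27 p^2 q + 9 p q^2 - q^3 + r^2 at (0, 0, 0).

The Hessian of f at 0 is [[0, 0, 0], [0, 0, 0], [0, 0, 2]] with rank 1, so corank 2. A Groebner basis of the Jacobian ideal J(f) in C{p,q,r} is {q^4, p*q^2 - 2*q^3/9, p^2 - 2*p*q/3 + q^2/9, r}; counting standard monomials gives mu = 6. Corank 2; j^3 = (3*p - q)^3 is a perfect cube, so E-series; the 4-jet and mu = 6 give E_6.

Type E6, Milnor number mu = 6.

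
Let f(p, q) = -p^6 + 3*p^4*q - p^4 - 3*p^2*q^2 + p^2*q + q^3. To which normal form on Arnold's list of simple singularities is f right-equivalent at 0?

The Hessian of f at 0 has rank 0. Corank 2; j^3 = q*(p^2 + q^2) splits into three distinct lines over C (the quadratic factor has nonzero discriminant), so D_4.

D4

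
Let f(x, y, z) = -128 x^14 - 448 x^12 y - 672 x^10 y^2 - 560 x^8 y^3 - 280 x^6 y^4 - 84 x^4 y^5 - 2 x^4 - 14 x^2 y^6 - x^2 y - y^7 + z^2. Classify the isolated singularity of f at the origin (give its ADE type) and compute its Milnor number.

The Hessian of f at 0 has rank 1. Corank 2; j^3 = -x^2*y has shape L^2 M (L != M), so D-series; mu = 8 gives D_8.

Type D8, Milnor number mu = 8.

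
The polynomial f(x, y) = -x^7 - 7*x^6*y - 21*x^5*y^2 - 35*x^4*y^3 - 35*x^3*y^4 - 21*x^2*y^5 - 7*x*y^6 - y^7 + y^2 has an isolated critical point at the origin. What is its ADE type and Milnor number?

The Hessian of f at 0 is [[0, 0], [0, 2]] with rank 1, so corank 1. A Groebner basis of the Jacobian ideal J(f) in C{x,y} is {x^6, y}; counting standard monomials gives mu = 6. Corank 1: A-series; mu = 6 gives A_6.

Type A6, Milnor number mu = 6.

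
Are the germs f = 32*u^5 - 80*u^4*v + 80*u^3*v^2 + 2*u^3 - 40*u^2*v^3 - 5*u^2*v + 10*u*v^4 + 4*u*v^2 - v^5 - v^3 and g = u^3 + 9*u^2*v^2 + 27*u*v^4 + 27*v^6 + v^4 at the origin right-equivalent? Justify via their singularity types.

The Hessian of f at 0 is [[0, 0], [0, 0]] with rank 0, so corank 2. A Groebner basis of the Jacobian ideal J(f) in C{u,v} is {-u*v/10 + v^4 + v^2/10, u*v^2 - v^3, u^2 - 3*u*v/2 + v^2/2}; counting standard monomials gives mu = 6. Corank 2; j^3 = (u - v)^2*(2*u - v) has shape L^2 M (L != M), so D-series; mu = 6 gives D_6. The Hessian of g at 0 is [[0, 0], [0, 0]] with rank 0, so corank 2. A Groebner basis of the Jacobian ideal J(g) in C{u,v} is {u^3, u^2*v, u^2/6 + u*v^2, v^3}; counting standard monomials gives mu = 6. Corank 2; j^3 = u^3 is a perfect cube, so E-series; the 4-jet and mu = 6 give E_6. f is D_6 but g is E_6, hence not right-equivalent.

No.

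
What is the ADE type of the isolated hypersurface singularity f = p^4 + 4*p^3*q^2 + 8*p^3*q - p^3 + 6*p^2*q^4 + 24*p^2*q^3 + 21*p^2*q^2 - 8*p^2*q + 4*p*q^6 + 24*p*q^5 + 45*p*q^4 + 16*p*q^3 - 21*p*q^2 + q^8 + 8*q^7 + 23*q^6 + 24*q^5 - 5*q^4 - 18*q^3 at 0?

D_{5}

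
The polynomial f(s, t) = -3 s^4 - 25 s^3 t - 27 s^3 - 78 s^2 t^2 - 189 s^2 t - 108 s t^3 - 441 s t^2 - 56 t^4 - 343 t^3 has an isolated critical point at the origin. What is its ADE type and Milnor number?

Type E7, Milnor number mu = 7.

The Hessian of f at 0 is [[0, 0], [0, 0]] with rank 0, so corank 2. A Groebner basis of the Jacobian ideal J(f) in C{s,t} is {19683*s^2 + 91854*s*t + t^4 - 27*t^3 + 107163*t^2, s^3 + 2457*s^2 + 11466*s*t + 28*t^3/3 + 13377*t^2, s^2*t - 729*s^2 - 3402*s*t - 40*t^3/9 - 3969*t^2, 162*s^2 + s*t^2 + 756*s*t + 19*t^3/9 + 882*t^2}; counting standard monomials gives mu = 7. Corank 2; j^3 = -(3*s + 7*t)^3 is a perfect cube, so E-series; the 4-jet and mu = 7 give E_7.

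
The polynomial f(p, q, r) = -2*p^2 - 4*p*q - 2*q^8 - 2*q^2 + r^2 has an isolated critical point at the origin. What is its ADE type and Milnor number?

Type A_7, Milnor number mu = 7.

The Hessian of f at 0 is [[-4, -4, 0], [-4, -4, 0], [0, 0, 2]] with rank 2, so corank 1. A Groebner basis of the Jacobian ideal J(f) in C{p,q,r} is {q^7, p + q, r}; counting standard monomials gives mu = 7. Corank 1: A-series; mu = 7 gives A_7.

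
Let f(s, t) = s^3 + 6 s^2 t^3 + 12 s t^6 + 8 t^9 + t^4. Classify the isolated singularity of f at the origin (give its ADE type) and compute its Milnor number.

The Hessian of f at 0 is [[0, 0], [0, 0]] with rank 0, so corank 2. A Groebner basis of the Jacobian ideal J(f) in C{s,t} is {t^3, s^2}; counting standard monomials gives mu = 6. Corank 2; j^3 = s^3 is a perfect cube, so E-series; the 4-jet and mu = 6 give E_6.

Type E6, Milnor number mu = 6.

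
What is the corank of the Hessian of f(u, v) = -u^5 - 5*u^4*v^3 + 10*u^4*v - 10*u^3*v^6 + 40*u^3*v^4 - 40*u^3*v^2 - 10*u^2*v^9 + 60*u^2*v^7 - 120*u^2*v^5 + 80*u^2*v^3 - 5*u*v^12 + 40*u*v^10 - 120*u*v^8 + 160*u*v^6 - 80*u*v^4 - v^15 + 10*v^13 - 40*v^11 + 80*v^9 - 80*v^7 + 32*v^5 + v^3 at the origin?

2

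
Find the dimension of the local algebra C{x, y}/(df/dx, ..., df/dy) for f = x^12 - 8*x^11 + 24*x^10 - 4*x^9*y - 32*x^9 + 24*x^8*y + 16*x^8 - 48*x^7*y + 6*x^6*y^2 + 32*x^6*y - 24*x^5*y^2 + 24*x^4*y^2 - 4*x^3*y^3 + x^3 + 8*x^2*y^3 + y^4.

The Hessian of f at 0 has rank 0. Corank 2; j^3 = x^3 is a perfect cube, so E-series; the 4-jet and mu = 6 give E_6.

6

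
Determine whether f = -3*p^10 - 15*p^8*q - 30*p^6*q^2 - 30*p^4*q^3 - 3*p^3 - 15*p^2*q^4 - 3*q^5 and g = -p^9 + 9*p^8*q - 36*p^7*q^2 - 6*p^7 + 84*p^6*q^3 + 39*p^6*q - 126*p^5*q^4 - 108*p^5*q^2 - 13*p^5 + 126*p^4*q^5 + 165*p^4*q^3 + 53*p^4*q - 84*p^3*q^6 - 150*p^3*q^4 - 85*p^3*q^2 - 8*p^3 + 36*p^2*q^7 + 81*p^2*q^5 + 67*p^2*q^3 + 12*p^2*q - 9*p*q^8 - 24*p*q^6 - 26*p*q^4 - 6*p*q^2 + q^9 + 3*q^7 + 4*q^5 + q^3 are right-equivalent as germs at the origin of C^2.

Yes.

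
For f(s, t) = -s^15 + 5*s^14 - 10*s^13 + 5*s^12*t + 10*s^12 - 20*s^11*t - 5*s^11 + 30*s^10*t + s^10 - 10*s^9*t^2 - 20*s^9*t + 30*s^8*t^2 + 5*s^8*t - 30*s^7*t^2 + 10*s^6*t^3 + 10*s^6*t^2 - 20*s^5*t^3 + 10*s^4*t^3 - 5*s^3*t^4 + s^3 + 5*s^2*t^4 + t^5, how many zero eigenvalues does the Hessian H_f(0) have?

2

Hessian at 0 has rank 0.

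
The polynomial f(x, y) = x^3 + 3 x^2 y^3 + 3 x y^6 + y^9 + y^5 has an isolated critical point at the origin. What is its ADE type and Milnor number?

Type E_{8}, Milnor number mu = 8.

The Hessian of f at 0 is [[0, 0], [0, 0]] with rank 0, so corank 2. A Groebner basis of the Jacobian ideal J(f) in C{x,y} is {x^2/2 + x*y^3, y^4, x^3, x^2*y}; counting standard monomials gives mu = 8. Corank 2; j^3 = x^3 is a perfect cube, so E-series; the 5-jet and mu = 8 give E_8.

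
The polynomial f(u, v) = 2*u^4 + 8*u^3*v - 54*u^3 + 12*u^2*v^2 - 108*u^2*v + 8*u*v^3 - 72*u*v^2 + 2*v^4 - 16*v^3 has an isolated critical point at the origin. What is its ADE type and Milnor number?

The Hessian of f at 0 has rank 0. Corank 2; j^3 = -2*(3*u + 2*v)^3 is a perfect cube, so E-series; the 4-jet and mu = 6 give E_6.

Type E6, Milnor number mu = 6.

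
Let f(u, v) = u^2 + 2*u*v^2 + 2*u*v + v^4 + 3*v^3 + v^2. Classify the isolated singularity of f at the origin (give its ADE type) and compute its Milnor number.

The Hessian of f at 0 is [[2, 2], [2, 2]] with rank 1, so corank 1. A Groebner basis of the Jacobian ideal J(f) in C{u,v} is {v^2, u + v}; counting standard monomials gives mu = 2. Corank 1: A-series; mu = 2 gives A_2.

Type A_{2}, Milnor number mu = 2.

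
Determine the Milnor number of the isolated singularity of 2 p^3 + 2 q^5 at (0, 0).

8

The Hessian of f at 0 has rank 0. Corank 2; j^3 = 2*p^3 is a perfect cube, so E-series; the 5-jet and mu = 8 give E_8.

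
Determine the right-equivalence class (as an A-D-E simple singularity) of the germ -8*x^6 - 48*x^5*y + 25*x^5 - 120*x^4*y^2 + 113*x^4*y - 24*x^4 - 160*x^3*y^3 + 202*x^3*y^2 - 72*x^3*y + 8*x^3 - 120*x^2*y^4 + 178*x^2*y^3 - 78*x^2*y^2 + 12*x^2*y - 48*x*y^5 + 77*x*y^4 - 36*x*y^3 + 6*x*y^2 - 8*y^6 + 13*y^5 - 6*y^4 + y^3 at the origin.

The Hessian of f at 0 has rank 0. Corank 2; j^3 = (2*x + y)^3 is a perfect cube, so E-series; the 5-jet and mu = 8 give E_8.

E_8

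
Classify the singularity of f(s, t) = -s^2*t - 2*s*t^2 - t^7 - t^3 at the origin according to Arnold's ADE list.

D_8

The Hessian of f at 0 has rank 0. Corank 2; j^3 = -t*(s + t)^2 has shape L^2 M (L != M), so D-series; mu = 8 gives D_8.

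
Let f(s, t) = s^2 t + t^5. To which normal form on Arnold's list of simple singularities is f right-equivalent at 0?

The Hessian of f at 0 has rank 0. Corank 2; j^3 = s^2*t has shape L^2 M (L != M), so D-series; mu = 6 gives D_6.

D_6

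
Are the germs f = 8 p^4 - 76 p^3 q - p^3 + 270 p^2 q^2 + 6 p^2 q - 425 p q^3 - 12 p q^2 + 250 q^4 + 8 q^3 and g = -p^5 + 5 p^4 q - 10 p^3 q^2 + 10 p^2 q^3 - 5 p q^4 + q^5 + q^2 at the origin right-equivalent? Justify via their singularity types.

The Hessian of f at 0 has rank 0. Corank 2; j^3 = -(p - 2*q)^3 is a perfect cube, so E-series; the 4-jet and mu = 7 give E_7. The Hessian of g at 0 has rank 1. Corank 1: A-series; mu = 4 gives A_4. f is E_7 but g is A_4, hence not right-equivalent.

No.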